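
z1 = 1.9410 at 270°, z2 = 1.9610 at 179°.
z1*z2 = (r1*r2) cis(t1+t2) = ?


r = 1.9410 * 1.9610 = 3.8063
theta = 270° + 179° = 449° = 89° (mod 360)

3.8063 cis(89°)


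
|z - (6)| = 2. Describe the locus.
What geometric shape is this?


|z - z0| = r is a circle with center z0 and radius r.
Center = (6, 0), radius = 2

Circle with center (6, 0) and radius 2


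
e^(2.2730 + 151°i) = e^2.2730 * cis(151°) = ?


e^2.2730 = 9.7085
cos(151°) = -0.87462
sin(151°) = 0.48481
Real = 9.7085*(-0.87462) = -8.4912
Imag = 9.7085*0.48481 = 4.7068

-8.4912 + 4.7068i


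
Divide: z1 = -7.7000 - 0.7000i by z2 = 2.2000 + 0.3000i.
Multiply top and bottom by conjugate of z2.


Conjugate of z2 = 2.2000 - 0.3000i
Numerator: (-7.7000 - 0.7000i)(2.2000 - 0.3000i) = -17.1500 + 0.7700i
Denominator: 2.2^2 + 0.3^2 = 4.93
Result = (-17.1500 + 0.7700i)/4.93

-3.4787 + 0.1562i


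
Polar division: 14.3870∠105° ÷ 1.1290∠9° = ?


r = 14.3870 / 1.1290 = 12.7431
theta = 105° - 9° = 96° = 96° (mod 360)

12.7431 cis(96°)


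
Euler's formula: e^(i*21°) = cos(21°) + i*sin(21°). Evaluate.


cos(21°) = 0.9336
sin(21°) = 0.3584

e^(i*21°) = 0.9336 + 0.3584i


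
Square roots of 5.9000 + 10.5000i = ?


|z| = sqrt(34.81+110.25) = 12.0441
sqrt((|z|+a)/2) = sqrt((12.0441+5.9)/2) = sqrt(8.9720) = 2.9953
sqrt((|z|-a)/2) = sqrt((12.0441-5.9)/2) = sqrt(3.0720) = 1.7527

±(2.9953 + 1.7527i) i.e. 2.9953 + 1.7527i and -2.9953 - 1.7527i


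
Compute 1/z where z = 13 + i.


|z|^2 = 169+1 = 170
1/z = (13 - 1i)/170

1/z = 0.0765 - 0.0059i


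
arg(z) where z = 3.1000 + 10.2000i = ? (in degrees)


Re = 3.1, Im = 10.2
arg = atan2(10.2, 3.1) = 73.0948 degrees

arg(z) = 73.0948 degrees


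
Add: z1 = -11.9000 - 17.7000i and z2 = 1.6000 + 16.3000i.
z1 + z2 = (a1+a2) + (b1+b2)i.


Real: -11.9 + 1.6 = -10.3
Imag: -17.7 + 16.3 = -1.4

-10.3000 - 1.4000i


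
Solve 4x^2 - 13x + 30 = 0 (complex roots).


disc = (-13)^2 - 4*4*30 = 169 - 480 = -311
sqrt(|disc|) = sqrt(311) = 17.6352
Real part = 13/(2*4) = 1.6250
Imag part = 17.6352/(2*4) = 2.2044

1.6250 ± 2.2044i


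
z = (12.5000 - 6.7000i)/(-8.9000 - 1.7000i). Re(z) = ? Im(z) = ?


Multiply by conjugate: (12.5000 - 6.7000i)(-8.9000 + 1.7000i) / ((-8.9)^2 + (-1.7)^2)
Numerator real = 12.5*(-8.9) - (6.7)*(-1.7) = -99.86
Numerator imag = -6.7*(-8.9) - 12.5*(-1.7) = 80.88
Denominator = 82.1
Re(z) = -99.86/82.1 = -1.2163
Im(z) = 80.88/82.1 = 0.9851

Re(z) = -1.2163, Im(z) = 0.9851


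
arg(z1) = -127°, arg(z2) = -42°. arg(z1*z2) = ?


arg(z1*z2) = -127° - 42° = -169°
Normalized to (-180°, 180°]: -169°

-169°


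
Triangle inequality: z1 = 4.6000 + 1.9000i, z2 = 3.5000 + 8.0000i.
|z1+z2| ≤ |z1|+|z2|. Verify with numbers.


|z1| = sqrt(4.6^2 + 1.9^2) = sqrt(24.77) = 4.9769
|z2| = sqrt(3.5^2 + 8^2) = sqrt(76.25) = 8.7321
z1+z2 = 8.1000 + 9.9000i
|z1+z2| = sqrt(163.62) = 12.7914
|z1|+|z2| = 4.9769 + 8.7321 = 13.7090

|z1+z2| = 12.7914 ≤ |z1|+|z2| = 13.7090 (verified)


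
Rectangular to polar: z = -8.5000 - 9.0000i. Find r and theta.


r = sqrt(72.25+81) = sqrt(153.25) = 12.3794
theta = atan2(-9, -8.5) = -133.3634 degrees

r = 12.3794, theta = -133.3634 degrees


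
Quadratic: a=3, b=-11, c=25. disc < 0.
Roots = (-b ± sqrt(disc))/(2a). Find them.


disc = (-11)^2 - 4*3*25 = 121 - 300 = -179
sqrt(|disc|) = sqrt(179) = 13.3791
Real part = 11/(2*3) = 1.8333
Imag part = 13.3791/(2*3) = 2.2298

1.8333 ± 2.2298i


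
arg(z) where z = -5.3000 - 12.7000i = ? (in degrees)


Re = -5.3, Im = -12.7
arg = atan2(-12.7, -5.3) = -112.6519 degrees

arg(z) = -112.6519 degrees


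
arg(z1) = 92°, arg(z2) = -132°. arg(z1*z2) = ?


arg(z1*z2) = 92° - 132° = -40°
Normalized to (-180°, 180°]: -40°

-40°


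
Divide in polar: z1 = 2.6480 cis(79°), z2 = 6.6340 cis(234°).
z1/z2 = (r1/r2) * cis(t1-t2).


r = 2.6480 / 6.6340 = 0.3992
theta = 79° - 234° = -155° = 205° (mod 360)

0.3992 cis(205°)


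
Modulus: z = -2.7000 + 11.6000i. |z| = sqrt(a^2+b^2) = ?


|z| = sqrt((-2.7)^2 + 11.6^2) = sqrt(7.29 + 134.56) = sqrt(141.85) = 11.9101

|z| = 11.9101


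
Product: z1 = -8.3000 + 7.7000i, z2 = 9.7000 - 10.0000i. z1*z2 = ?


Real = -8.3*9.7 - 7.7*(-10) = -80.51 - (-77) = -3.51
Imag = -8.3*(-10) + 9.7*7.7 = 83 + 74.69 = 157.69

-3.5100 + 157.6900i


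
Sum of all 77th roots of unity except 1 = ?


With w = e^(2*pi*i/77), all 77 of the 77th roots of unity w^0 = 1, w, ..., w^(76) sum to 0: 1 + w + ... + w^(76) = (1 - w^77)/(1 - w) = 0 since w^77 = 1, w ≠ 1.
Removing the root 1: w + w^2 + ... + w^(76) = 0 - 1 = -1

Sum = -1


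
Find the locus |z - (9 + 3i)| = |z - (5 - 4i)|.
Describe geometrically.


Equal distances means the locus is the perpendicular bisector of z1 and z2.
Midpoint = ((9+5)/2, (3+(-4))/2) = (7.0000, -0.5000)

Perpendicular bisector through (7.0000, -0.5000)


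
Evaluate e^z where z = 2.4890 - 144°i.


e^2.4890 = 12.0492
cos(-144°) = -0.80902
sin(-144°) = -0.58779
Real = 12.0492*(-0.80902) = -9.7480
Imag = 12.0492*(-0.58779) = -7.0824

-9.7480 - 7.0824i


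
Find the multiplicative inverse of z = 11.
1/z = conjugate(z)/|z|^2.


|z|^2 = 121+0 = 121
1/z = (11 - 0i)/121

1/z = 0.0909 + 0i


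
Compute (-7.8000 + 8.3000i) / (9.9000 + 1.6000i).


Conjugate of z2 = 9.9000 - 1.6000i
Numerator: (-7.8000 + 8.3000i)(9.9000 - 1.6000i) = -63.9400 + 94.6500i
Denominator: 9.9^2 + 1.6^2 = 100.57
Result = (-63.9400 + 94.6500i)/100.57

-0.6358 + 0.9411i


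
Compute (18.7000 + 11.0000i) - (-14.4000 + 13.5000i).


Real: 18.7 + 14.4 = 33.1
Imag: 11 - 13.5 = -2.5

33.1000 - 2.5000i


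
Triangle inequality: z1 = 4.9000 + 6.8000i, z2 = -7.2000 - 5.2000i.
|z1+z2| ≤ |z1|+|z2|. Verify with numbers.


|z1| = sqrt(4.9^2 + 6.8^2) = sqrt(70.25) = 8.3815
|z2| = sqrt((-7.2)^2 + (-5.2)^2) = sqrt(78.88) = 8.8814
z1+z2 = -2.3000 + 1.6000i
|z1+z2| = sqrt(7.85) = 2.8018
|z1|+|z2| = 8.3815 + 8.8814 = 17.2629

|z1+z2| = 2.8018 ≤ |z1|+|z2| = 17.2629 (verified)


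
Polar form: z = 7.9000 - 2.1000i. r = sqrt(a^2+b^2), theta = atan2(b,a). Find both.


r = sqrt(62.41+4.41) = sqrt(66.82) = 8.1744
theta = atan2(-2.1, 7.9) = -14.8863 degrees

r = 8.1744, theta = -14.8863 degrees


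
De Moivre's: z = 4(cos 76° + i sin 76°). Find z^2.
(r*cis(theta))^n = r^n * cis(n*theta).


r^2 = 4^2 = 16
n*theta = 2*76° = 152° = 152° (mod 360)
a = 16*cos(152°) = -14.1272
b = 16*sin(152°) = 7.5115

16 cis(152°) = -14.1272 + 7.5115i


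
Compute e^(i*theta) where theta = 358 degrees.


cos(358°) = 0.9994
sin(358°) = -0.0349

e^(i*358°) = 0.9994 - 0.0349i


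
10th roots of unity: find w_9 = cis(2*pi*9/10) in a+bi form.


Angle = 360*9/10 = 324°
a = cos(324°) = 0.8090
b = sin(324°) = -0.5878

0.8090 - 0.5878i


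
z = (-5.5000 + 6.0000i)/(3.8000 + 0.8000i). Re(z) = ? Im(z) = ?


Multiply by conjugate: (-5.5000 + 6.0000i)(3.8000 - 0.8000i) / (3.8^2 + 0.8^2)
Numerator real = -5.5*3.8 + 6*0.8 = -16.1
Numerator imag = 6*3.8 - (-5.5)*0.8 = 27.2
Denominator = 15.08
Re(z) = -16.1/15.08 = -1.0676
Im(z) = 27.2/15.08 = 1.8037

Re(z) = -1.0676, Im(z) = 1.8037


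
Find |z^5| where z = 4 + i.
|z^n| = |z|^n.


|z| = sqrt(16+1) = sqrt(17) = 4.1231
|z^5| = |z|^5 = (sqrt(17))^5 = 17^2 * sqrt(17) = 289*sqrt(17)

|z^5| = 289*sqrt(17) ≈ 1191.5775


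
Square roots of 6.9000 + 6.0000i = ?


|z| = sqrt(47.61+36) = 9.1439
sqrt((|z|+a)/2) = sqrt((9.1439+6.9)/2) = sqrt(8.0219) = 2.8323
sqrt((|z|-a)/2) = sqrt((9.1439-6.9)/2) = sqrt(1.1219) = 1.0592

±(2.8323 + 1.0592i) i.e. 2.8323 + 1.0592i and -2.8323 - 1.0592i


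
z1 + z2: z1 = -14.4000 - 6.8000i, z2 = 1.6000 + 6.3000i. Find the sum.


Real: -14.4 + 1.6 = -12.8
Imag: -6.8 + 6.3 = -0.5

-12.8000 - 0.5000i


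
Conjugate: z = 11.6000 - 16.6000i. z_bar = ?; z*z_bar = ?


z_bar = 11.6000 + 16.6000i
z*z_bar = 11.6^2 + (-16.6)^2 = 134.56 + 275.56 = 410.12

z_bar = 11.6000 + 16.6000i, z*z_bar = 410.12


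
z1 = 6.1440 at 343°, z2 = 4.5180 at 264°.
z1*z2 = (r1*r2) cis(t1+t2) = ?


r = 6.1440 * 4.5180 = 27.7586
theta = 343° + 264° = 607° = 247° (mod 360)

27.7586 cis(247°)


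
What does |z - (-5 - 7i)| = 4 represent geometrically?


|z - z0| = r is a circle with center z0 and radius r.
Center = (-5, -7), radius = 4

Circle with center (-5, -7) and radius 4


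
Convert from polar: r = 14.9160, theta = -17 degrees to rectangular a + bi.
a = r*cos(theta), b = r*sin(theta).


a = 14.9160*cos(-17°) = 14.9160*0.9563 = 14.2642
b = 14.9160*sin(-17°) = 14.9160*(-0.29237) = -4.3610

14.2642 - 4.3610i


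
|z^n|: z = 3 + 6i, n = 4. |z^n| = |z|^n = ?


|z| = sqrt(9+36) = sqrt(45) = 6.7082
|z^4| = |z|^4 = (sqrt(45))^4 = 45^2 = 2025

|z^4| = 2025


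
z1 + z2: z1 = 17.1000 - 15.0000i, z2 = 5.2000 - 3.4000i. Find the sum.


Real: 17.1 + 5.2 = 22.3
Imag: -15 - 3.4 = -18.4

22.3000 - 18.4000i


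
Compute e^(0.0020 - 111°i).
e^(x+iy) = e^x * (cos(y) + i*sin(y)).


e^0.0020 = 1.0020
cos(-111°) = -0.3584
sin(-111°) = -0.93358
Real = 1.0020*(-0.3584) = -0.3591
Imag = 1.0020*(-0.93358) = -0.9354

-0.3591 - 0.9354i


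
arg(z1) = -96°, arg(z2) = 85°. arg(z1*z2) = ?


arg(z1*z2) = -96° + 85° = -11°
Normalized to (-180°, 180°]: -11°

-11°


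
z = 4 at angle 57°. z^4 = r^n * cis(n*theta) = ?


r^4 = 4^4 = 256
n*theta = 4*57° = 228° = 228° (mod 360)
a = 256*cos(228°) = -171.2974
b = 256*sin(228°) = -190.2451

256 cis(228°) = -171.2974 - 190.2451i


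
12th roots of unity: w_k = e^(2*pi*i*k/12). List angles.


The 12th roots of unity are cis(360k/12°) for k=0..11
Angle step = 360/12 = 30°
Primitive root: cis(30°)
Primitive root = 0.8660 + 0.5000i

12 roots at angles: 0°, 30°, 60°, 90°, 120°, 150°, 180°, 210°, 240°, 270°, 300°, 330°


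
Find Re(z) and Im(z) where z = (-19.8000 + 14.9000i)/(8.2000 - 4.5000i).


Multiply by conjugate: (-19.8000 + 14.9000i)(8.2000 + 4.5000i) / (8.2^2 + (-4.5)^2)
Numerator real = -19.8*8.2 + 14.9*(-4.5) = -229.41
Numerator imag = 14.9*8.2 - (-19.8)*(-4.5) = 33.08
Denominator = 87.49
Re(z) = -229.41/87.49 = -2.6221
Im(z) = 33.08/87.49 = 0.3781

Re(z) = -2.6221, Im(z) = 0.3781


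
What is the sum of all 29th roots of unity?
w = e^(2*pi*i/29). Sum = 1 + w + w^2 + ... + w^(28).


The sum of all 29th roots of unity is 0.
Geometric series: (1 - w^29)/(1 - w) = (1-1)/(1-w) = 0 since w^29 = 1, w ≠ 1.
Alternatively: coefficient of z^28 in z^29 - 1 is 0.

0


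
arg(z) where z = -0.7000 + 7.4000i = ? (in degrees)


Re = -0.7, Im = 7.4
arg = atan2(7.4, -0.7) = 95.4038 degrees

arg(z) = 95.4038 degrees


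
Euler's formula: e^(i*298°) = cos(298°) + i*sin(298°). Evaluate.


cos(298°) = 0.4695
sin(298°) = -0.8829

e^(i*298°) = 0.4695 - 0.8829i


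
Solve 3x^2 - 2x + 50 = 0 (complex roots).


disc = (-2)^2 - 4*3*50 = 4 - 600 = -596
sqrt(|disc|) = sqrt(596) = 24.4131
Real part = 2/(2*3) = 0.3333
Imag part = 24.4131/(2*3) = 4.0689

0.3333 ± 4.0689i


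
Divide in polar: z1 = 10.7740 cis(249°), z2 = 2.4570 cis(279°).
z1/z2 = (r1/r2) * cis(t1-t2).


r = 10.7740 / 2.4570 = 4.3850
theta = 249° - 279° = -30° = 330° (mod 360)

4.3850 cis(330°)


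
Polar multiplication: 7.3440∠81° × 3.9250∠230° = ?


r = 7.3440 * 3.9250 = 28.8252
theta = 81° + 230° = 311° = 311° (mod 360)

28.8252 cis(311°)


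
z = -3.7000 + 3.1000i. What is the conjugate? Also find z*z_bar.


z_bar = -3.7000 - 3.1000i
z*z_bar = (-3.7)^2 + 3.1^2 = 13.69 + 9.61 = 23.3

z_bar = -3.7000 - 3.1000i, z*z_bar = 23.3


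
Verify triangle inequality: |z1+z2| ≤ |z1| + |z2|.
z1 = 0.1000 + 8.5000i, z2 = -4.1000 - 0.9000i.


|z1| = sqrt(0.1^2 + 8.5^2) = sqrt(72.26) = 8.5006
|z2| = sqrt((-4.1)^2 + (-0.9)^2) = sqrt(17.62) = 4.1976
z1+z2 = -4.0000 + 7.6000i
|z1+z2| = sqrt(73.76) = 8.5884
|z1|+|z2| = 8.5006 + 4.1976 = 12.6982

|z1+z2| = 8.5884 ≤ |z1|+|z2| = 12.6982 (verified)


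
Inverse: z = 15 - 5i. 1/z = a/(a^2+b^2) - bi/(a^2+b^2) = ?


|z|^2 = 225+25 = 250
1/z = (15 + 5i)/250

1/z = 0.0600 + 0.0200i


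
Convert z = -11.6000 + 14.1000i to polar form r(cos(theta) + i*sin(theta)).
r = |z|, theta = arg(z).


r = sqrt(134.56+198.81) = sqrt(333.37) = 18.2584
theta = atan2(14.1, -11.6) = 129.4440 degrees

r = 18.2584, theta = 129.4440 degrees


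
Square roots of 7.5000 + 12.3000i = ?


|z| = sqrt(56.25+151.29) = 14.4062
sqrt((|z|+a)/2) = sqrt((14.4062+7.5)/2) = sqrt(10.9531) = 3.3096
sqrt((|z|-a)/2) = sqrt((14.4062-7.5)/2) = sqrt(3.4531) = 1.8583

±(3.3096 + 1.8583i) i.e. 3.3096 + 1.8583i and -3.3096 - 1.8583i


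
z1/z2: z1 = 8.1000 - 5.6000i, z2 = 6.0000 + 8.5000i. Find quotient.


Conjugate of z2 = 6.0000 - 8.5000i
Numerator: (8.1000 - 5.6000i)(6.0000 - 8.5000i) = 1.0000 - 102.4500i
Denominator: 6^2 + 8.5^2 = 108.25
Result = (1.0000 - 102.4500i)/108.25

0.0092 - 0.9464i


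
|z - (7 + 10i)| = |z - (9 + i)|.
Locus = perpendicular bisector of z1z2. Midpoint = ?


Equal distances means the locus is the perpendicular bisector of z1 and z2.
Midpoint = ((7+9)/2, (10+1)/2) = (8.0000, 5.5000)

Perpendicular bisector through (8.0000, 5.5000)


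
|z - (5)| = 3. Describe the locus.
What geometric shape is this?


|z - z0| = r is a circle with center z0 and radius r.
Center = (5, 0), radius = 3

Circle with center (5, 0) and radius 3


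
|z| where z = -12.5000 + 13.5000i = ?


|z| = sqrt((-12.5)^2 + 13.5^2) = sqrt(156.25 + 182.25) = sqrt(338.5) = 18.3984

|z| = 18.3984


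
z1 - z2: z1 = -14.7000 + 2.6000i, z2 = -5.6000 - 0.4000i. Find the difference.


Real: -14.7 + 5.6 = -9.1
Imag: 2.6 + 0.4 = 3

-9.1000 + 3.0000i


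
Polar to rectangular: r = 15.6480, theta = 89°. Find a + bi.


a = 15.6480*cos(89°) = 15.6480*0.01745 = 0.2731
b = 15.6480*sin(89°) = 15.6480*0.999848 = 15.6456

0.2731 + 15.6456i


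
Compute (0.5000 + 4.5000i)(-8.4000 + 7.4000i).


Real = 0.5*(-8.4) - 4.5*7.4 = -4.2 - 33.3 = -37.5
Imag = 0.5*7.4 - (8.4)*4.5 = 3.7 - (37.8) = -34.1

-37.5000 - 34.1000i


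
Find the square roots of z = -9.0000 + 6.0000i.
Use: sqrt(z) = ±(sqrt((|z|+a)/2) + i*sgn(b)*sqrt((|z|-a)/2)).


|z| = sqrt(81+36) = 10.8167
sqrt((|z|+a)/2) = sqrt((10.8167+(-9))/2) = sqrt(0.9083) = 0.9531
sqrt((|z|-a)/2) = sqrt((10.8167-(-9))/2) = sqrt(9.9083) = 3.1477

±(0.9531 + 3.1477i) i.e. 0.9531 + 3.1477i and -0.9531 - 3.1477i


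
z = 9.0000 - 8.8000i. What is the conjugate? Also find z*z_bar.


z_bar = 9.0000 + 8.8000i
z*z_bar = 9^2 + (-8.8)^2 = 81 + 77.44 = 158.44

z_bar = 9.0000 + 8.8000i, z*z_bar = 158.44


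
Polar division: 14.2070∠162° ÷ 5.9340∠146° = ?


r = 14.2070 / 5.9340 = 2.3942
theta = 162° - 146° = 16° = 16° (mod 360)

2.3942 cis(16°)


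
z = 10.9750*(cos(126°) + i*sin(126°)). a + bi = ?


a = 10.9750*cos(126°) = 10.9750*(-0.587785) = -6.4509
b = 10.9750*sin(126°) = 10.9750*0.80902 = 8.8790

-6.4509 + 8.8790i


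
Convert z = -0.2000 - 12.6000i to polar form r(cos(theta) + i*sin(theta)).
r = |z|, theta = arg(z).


r = sqrt(0.04+158.76) = sqrt(158.8) = 12.6016
theta = atan2(-12.6, -0.2) = -90.9094 degrees

r = 12.6016, theta = -90.9094 degrees


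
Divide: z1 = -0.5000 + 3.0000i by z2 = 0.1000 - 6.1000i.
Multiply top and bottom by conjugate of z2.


Conjugate of z2 = 0.1000 + 6.1000i
Numerator: (-0.5000 + 3.0000i)(0.1000 + 6.1000i) = -18.3500 - 2.7500i
Denominator: 0.1^2 + (-6.1)^2 = 37.22
Result = (-18.3500 - 2.7500i)/37.22

-0.4930 - 0.0739i


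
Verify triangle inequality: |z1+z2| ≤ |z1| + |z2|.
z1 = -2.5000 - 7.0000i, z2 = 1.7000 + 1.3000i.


|z1| = sqrt((-2.5)^2 + (-7)^2) = sqrt(55.25) = 7.4330
|z2| = sqrt(1.7^2 + 1.3^2) = sqrt(4.58) = 2.1401
z1+z2 = -0.8000 - 5.7000i
|z1+z2| = sqrt(33.13) = 5.7559
|z1|+|z2| = 7.4330 + 2.1401 = 9.5731

|z1+z2| = 5.7559 ≤ |z1|+|z2| = 9.5731 (verified)


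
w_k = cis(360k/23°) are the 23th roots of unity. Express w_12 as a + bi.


Angle = 360*12/23 = 187.8261°
a = cos(187.8261°) = -0.9907
b = sin(187.8261°) = -0.1362

-0.9907 - 0.1362i


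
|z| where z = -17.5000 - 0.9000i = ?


|z| = sqrt((-17.5)^2 + (-0.9)^2) = sqrt(306.25 + 0.81) = sqrt(307.06) = 17.5231

|z| = 17.5231


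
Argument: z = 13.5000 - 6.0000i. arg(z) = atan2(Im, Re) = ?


Re = 13.5, Im = -6
arg = atan2(-6, 13.5) = -23.9625 degrees

arg(z) = -23.9625 degrees


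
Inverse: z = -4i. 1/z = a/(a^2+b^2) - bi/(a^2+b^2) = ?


|z|^2 = 0+16 = 16
1/z = (0 + 4i)/16

1/z = 0 + 0.2500i


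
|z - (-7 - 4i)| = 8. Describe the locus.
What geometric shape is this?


|z - z0| = r is a circle with center z0 and radius r.
Center = (-7, -4), radius = 8

Circle with center (-7, -4) and radius 8


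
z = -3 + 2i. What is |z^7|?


|z| = sqrt(9+4) = sqrt(13) = 3.6056
|z^7| = |z|^7 = (sqrt(13))^7 = 13^3 * sqrt(13) = 2197*sqrt(13)

|z^7| = 2197*sqrt(13) ≈ 7921.3962


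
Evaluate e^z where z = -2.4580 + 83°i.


e^-2.4580 = 0.0856
cos(83°) = 0.1219
sin(83°) = 0.9925
Real = 0.0856*0.1219 = 0.0104
Imag = 0.0856*0.9925 = 0.0850

0.0104 + 0.0850i


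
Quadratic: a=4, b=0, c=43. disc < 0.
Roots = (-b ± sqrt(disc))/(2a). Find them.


disc = 0^2 - 4*4*43 = 0 - 688 = -688
sqrt(|disc|) = sqrt(688) = 26.2298
Real part = 0/(2*4) = 0
Imag part = 26.2298/(2*4) = 3.2787

0 ± 3.2787i


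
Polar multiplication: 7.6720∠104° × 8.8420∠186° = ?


r = 7.6720 * 8.8420 = 67.8358
theta = 104° + 186° = 290° = 290° (mod 360)

67.8358 cis(290°)


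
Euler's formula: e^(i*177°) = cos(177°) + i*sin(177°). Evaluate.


cos(177°) = -0.9986
sin(177°) = 0.0523

e^(i*177°) = -0.9986 + 0.0523i


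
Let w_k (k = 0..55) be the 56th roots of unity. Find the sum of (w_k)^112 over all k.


The roots are w_k = w^k with w = e^(2*pi*i/56), and (w^k)^112 = (w^112)^k.
So S = 1 + u + u^2 + ... + u^(55) with u = w^112.
112 = 2*56 + 0, so 112 is a multiple of 56 and u = (w^56)^2 = 1.
Every one of the 56 terms equals 1: S = 56

S = 56


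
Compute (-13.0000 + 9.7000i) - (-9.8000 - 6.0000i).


Real: -13 + 9.8 = -3.2
Imag: 9.7 + 6 = 15.7

-3.2000 + 15.7000i


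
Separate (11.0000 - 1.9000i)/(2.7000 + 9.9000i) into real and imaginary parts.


Multiply by conjugate: (11.0000 - 1.9000i)(2.7000 - 9.9000i) / (2.7^2 + 9.9^2)
Numerator real = 11*2.7 - (1.9)*9.9 = 10.89
Numerator imag = -1.9*2.7 - 11*9.9 = -114.03
Denominator = 105.3
Re(z) = 10.89/105.3 = 0.1034
Im(z) = -114.03/105.3 = -1.0829

Re(z) = 0.1034, Im(z) = -1.0829


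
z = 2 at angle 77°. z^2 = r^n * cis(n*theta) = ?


r^2 = 2^2 = 4
n*theta = 2*77° = 154° = 154° (mod 360)
a = 4*cos(154°) = -3.5952
b = 4*sin(154°) = 1.7535

4 cis(154°) = -3.5952 + 1.7535i


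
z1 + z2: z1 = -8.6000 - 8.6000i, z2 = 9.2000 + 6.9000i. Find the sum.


Real: -8.6 + 9.2 = 0.6
Imag: -8.6 + 6.9 = -1.7

0.6000 - 1.7000i


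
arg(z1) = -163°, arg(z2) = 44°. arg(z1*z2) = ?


arg(z1*z2) = -163° + 44° = -119°
Normalized to (-180°, 180°]: -119°

-119°


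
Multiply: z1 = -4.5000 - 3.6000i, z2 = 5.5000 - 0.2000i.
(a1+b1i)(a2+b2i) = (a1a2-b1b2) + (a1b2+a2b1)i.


Real = -4.5*5.5 - (-3.6)*(-0.2) = -24.75 - 0.72 = -25.47
Imag = -4.5*(-0.2) + 5.5*(-3.6) = 0.9 - (19.8) = -18.9

-25.4700 - 18.9000i


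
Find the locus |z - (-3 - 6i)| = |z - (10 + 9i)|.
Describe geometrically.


Equal distances means the locus is the perpendicular bisector of z1 and z2.
Midpoint = ((-3+10)/2, (-6+9)/2) = (3.5000, 1.5000)

Perpendicular bisector through (3.5000, 1.5000)


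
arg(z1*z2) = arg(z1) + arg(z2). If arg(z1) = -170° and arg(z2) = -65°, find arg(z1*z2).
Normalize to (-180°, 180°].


arg(z1*z2) = -170° - 65° = -235°
Normalized to (-180°, 180°]: 125°

125°


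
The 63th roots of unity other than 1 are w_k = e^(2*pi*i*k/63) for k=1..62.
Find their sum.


With w = e^(2*pi*i/63), all 63 of the 63th roots of unity w^0 = 1, w, ..., w^(62) sum to 0: 1 + w + ... + w^(62) = (1 - w^63)/(1 - w) = 0 since w^63 = 1, w ≠ 1.
Removing the root 1: w + w^2 + ... + w^(62) = 0 - 1 = -1

Sum = -1


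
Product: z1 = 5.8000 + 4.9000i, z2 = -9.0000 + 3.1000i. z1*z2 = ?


Real = 5.8*(-9) - 4.9*3.1 = -52.2 - 15.19 = -67.39
Imag = 5.8*3.1 - (9)*4.9 = 17.98 - (44.1) = -26.12

-67.3900 - 26.1200i


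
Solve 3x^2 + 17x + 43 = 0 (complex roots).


disc = 17^2 - 4*3*43 = 289 - 516 = -227
sqrt(|disc|) = sqrt(227) = 15.0665
Real part = -17/(2*3) = -2.8333
Imag part = 15.0665/(2*3) = 2.5111

-2.8333 ± 2.5111i


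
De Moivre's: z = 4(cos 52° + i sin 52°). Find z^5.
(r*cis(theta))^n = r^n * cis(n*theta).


r^5 = 4^5 = 1024
n*theta = 5*52° = 260° = 260° (mod 360)
a = 1024*cos(260°) = -177.8157
b = 1024*sin(260°) = -1008.4431

1024 cis(260°) = -177.8157 - 1008.4431i


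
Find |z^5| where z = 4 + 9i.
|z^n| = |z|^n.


|z| = sqrt(16+81) = sqrt(97) = 9.8489
|z^5| = |z|^5 = (sqrt(97))^5 = 97^2 * sqrt(97) = 9409*sqrt(97)

|z^5| = 9409*sqrt(97) ≈ 92667.9031


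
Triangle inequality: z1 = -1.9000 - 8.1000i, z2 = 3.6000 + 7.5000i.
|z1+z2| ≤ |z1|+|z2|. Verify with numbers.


|z1| = sqrt((-1.9)^2 + (-8.1)^2) = sqrt(69.22) = 8.3199
|z2| = sqrt(3.6^2 + 7.5^2) = sqrt(69.21) = 8.3193
z1+z2 = 1.7000 - 0.6000i
|z1+z2| = sqrt(3.25) = 1.8028
|z1|+|z2| = 8.3199 + 8.3193 = 16.6392

|z1+z2| = 1.8028 ≤ |z1|+|z2| = 16.6392 (verified)


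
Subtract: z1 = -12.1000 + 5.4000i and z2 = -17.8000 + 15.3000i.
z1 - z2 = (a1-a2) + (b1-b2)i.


Real: -12.1 + 17.8 = 5.7
Imag: 5.4 - 15.3 = -9.9

5.7000 - 9.9000i


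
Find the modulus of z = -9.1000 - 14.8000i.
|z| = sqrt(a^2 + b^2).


|z| = sqrt((-9.1)^2 + (-14.8)^2) = sqrt(82.81 + 219.04) = sqrt(301.85) = 17.3738

|z| = 17.3738


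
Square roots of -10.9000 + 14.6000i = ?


|z| = sqrt(118.81+213.16) = 18.2200
sqrt((|z|+a)/2) = sqrt((18.2200+(-10.9))/2) = sqrt(3.6600) = 1.9131
sqrt((|z|-a)/2) = sqrt((18.2200-(-10.9))/2) = sqrt(14.5600) = 3.8158

±(1.9131 + 3.8158i) i.e. 1.9131 + 3.8158i and -1.9131 - 3.8158i


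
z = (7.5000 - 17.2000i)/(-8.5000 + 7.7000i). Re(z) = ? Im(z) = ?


Multiply by conjugate: (7.5000 - 17.2000i)(-8.5000 - 7.7000i) / ((-8.5)^2 + 7.7^2)
Numerator real = 7.5*(-8.5) - (17.2)*7.7 = -196.19
Numerator imag = -17.2*(-8.5) - 7.5*7.7 = 88.45
Denominator = 131.54
Re(z) = -196.19/131.54 = -1.4915
Im(z) = 88.45/131.54 = 0.6724

Re(z) = -1.4915, Im(z) = 0.6724


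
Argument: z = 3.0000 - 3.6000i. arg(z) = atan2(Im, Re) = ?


Re = 3, Im = -3.6
arg = atan2(-3.6, 3) = -50.1944 degrees

arg(z) = -50.1944 degrees


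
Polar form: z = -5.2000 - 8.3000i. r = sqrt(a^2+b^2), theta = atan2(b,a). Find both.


r = sqrt(27.04+68.89) = sqrt(95.93) = 9.7944
theta = atan2(-8.3, -5.2) = -122.0674 degrees

r = 9.7944, theta = -122.0674 degrees


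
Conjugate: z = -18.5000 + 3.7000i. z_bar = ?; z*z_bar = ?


z_bar = -18.5000 - 3.7000i
z*z_bar = (-18.5)^2 + 3.7^2 = 342.25 + 13.69 = 355.94

z_bar = -18.5000 - 3.7000i, z*z_bar = 355.94


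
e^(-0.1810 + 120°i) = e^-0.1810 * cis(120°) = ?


e^-0.1810 = 0.8344
cos(120°) = -0.5
sin(120°) = 0.866
Real = 0.8344*(-0.5) = -0.4172
Imag = 0.8344*0.866 = 0.7226

-0.4172 + 0.7226i


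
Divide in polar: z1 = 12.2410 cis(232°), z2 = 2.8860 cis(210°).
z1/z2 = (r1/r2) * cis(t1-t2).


r = 12.2410 / 2.8860 = 4.2415
theta = 232° - 210° = 22° = 22° (mod 360)

4.2415 cis(22°)


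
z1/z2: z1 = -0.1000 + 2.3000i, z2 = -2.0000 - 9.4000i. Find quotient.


Conjugate of z2 = -2.0000 + 9.4000i
Numerator: (-0.1000 + 2.3000i)(-2.0000 + 9.4000i) = -21.4200 - 5.5400i
Denominator: (-2)^2 + (-9.4)^2 = 92.36
Result = (-21.4200 - 5.5400i)/92.36

-0.2319 - 0.0600i


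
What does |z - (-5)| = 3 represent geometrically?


|z - z0| = r is a circle with center z0 and radius r.
Center = (-5, 0), radius = 3

Circle with center (-5, 0) and radius 3


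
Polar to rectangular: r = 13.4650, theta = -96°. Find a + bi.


a = 13.4650*cos(-96°) = 13.4650*(-0.10453) = -1.4075
b = 13.4650*sin(-96°) = 13.4650*(-0.99452) = -13.3912

-1.4075 - 13.3912i


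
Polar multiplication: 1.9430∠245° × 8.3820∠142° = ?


r = 1.9430 * 8.3820 = 16.2862
theta = 245° + 142° = 387° = 27° (mod 360)

16.2862 cis(27°)


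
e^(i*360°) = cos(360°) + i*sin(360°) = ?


cos(360°) = 1.0000
sin(360°) = 0

e^(i*360°) = 1.0000 + 0i


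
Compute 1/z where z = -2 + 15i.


|z|^2 = 4+225 = 229
1/z = (-2 - 15i)/229

1/z = -0.0087 - 0.0655i


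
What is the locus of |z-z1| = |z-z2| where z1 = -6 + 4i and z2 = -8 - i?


Equal distances means the locus is the perpendicular bisector of z1 and z2.
Midpoint = ((-6+(-8))/2, (4+(-1))/2) = (-7.0000, 1.5000)

Perpendicular bisector through (-7.0000, 1.5000)


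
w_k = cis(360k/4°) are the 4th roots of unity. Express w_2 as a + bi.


Angle = 360*2/4 = 180°
a = cos(180°) = -1.0000
b = sin(180°) = 0

-1.0000 + 0i


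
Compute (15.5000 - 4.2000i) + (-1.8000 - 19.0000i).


Real: 15.5 - 1.8 = 13.7
Imag: -4.2 - 19 = -23.2

13.7000 - 23.2000i


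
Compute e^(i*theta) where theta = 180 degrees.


cos(180°) = -1.0000
sin(180°) = 0

e^(i*180°) = -1.0000 + 0i


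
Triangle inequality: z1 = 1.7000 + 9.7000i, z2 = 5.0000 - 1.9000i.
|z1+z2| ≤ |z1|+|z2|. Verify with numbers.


|z1| = sqrt(1.7^2 + 9.7^2) = sqrt(96.98) = 9.8478
|z2| = sqrt(5^2 + (-1.9)^2) = sqrt(28.61) = 5.3488
z1+z2 = 6.7000 + 7.8000i
|z1+z2| = sqrt(105.73) = 10.2825
|z1|+|z2| = 9.8478 + 5.3488 = 15.1966

|z1+z2| = 10.2825 ≤ |z1|+|z2| = 15.1966 (verified)


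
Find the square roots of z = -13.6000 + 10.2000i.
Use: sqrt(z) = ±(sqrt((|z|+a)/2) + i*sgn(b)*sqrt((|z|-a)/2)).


|z| = sqrt(184.96+104.04) = 17.0000
sqrt((|z|+a)/2) = sqrt((17.0000+(-13.6))/2) = sqrt(1.7000) = 1.3038
sqrt((|z|-a)/2) = sqrt((17.0000-(-13.6))/2) = sqrt(15.3000) = 3.9115

±(1.3038 + 3.9115i) i.e. 1.3038 + 3.9115i and -1.3038 - 3.9115i


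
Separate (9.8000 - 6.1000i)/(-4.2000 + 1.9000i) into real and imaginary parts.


Multiply by conjugate: (9.8000 - 6.1000i)(-4.2000 - 1.9000i) / ((-4.2)^2 + 1.9^2)
Numerator real = 9.8*(-4.2) - (6.1)*1.9 = -52.75
Numerator imag = -6.1*(-4.2) - 9.8*1.9 = 7
Denominator = 21.25
Re(z) = -52.75/21.25 = -2.4824
Im(z) = 7/21.25 = 0.3294

Re(z) = -2.4824, Im(z) = 0.3294


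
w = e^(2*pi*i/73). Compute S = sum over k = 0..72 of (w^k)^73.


The roots are w_k = w^k with w = e^(2*pi*i/73), and (w^k)^73 = (w^73)^k.
So S = 1 + u + u^2 + ... + u^(72) with u = w^73.
73 = 1*73 + 0, so 73 is a multiple of 73 and u = (w^73)^1 = 1.
Every one of the 73 terms equals 1: S = 73

S = 73


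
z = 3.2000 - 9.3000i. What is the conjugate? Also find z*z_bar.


z_bar = 3.2000 + 9.3000i
z*z_bar = 3.2^2 + (-9.3)^2 = 10.24 + 86.49 = 96.73

z_bar = 3.2000 + 9.3000i, z*z_bar = 96.73


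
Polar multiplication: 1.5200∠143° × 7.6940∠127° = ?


r = 1.5200 * 7.6940 = 11.6949
theta = 143° + 127° = 270° = 270° (mod 360)

11.6949 cis(270°)


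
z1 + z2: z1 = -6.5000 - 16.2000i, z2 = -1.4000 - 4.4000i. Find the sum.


Real: -6.5 - 1.4 = -7.9
Imag: -16.2 - 4.4 = -20.6

-7.9000 - 20.6000i


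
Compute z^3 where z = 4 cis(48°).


r^3 = 4^3 = 64
n*theta = 3*48° = 144° = 144° (mod 360)
a = 64*cos(144°) = -51.7771
b = 64*sin(144°) = 37.6183

64 cis(144°) = -51.7771 + 37.6183i


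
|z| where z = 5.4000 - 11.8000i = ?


|z| = sqrt(5.4^2 + (-11.8)^2) = sqrt(29.16 + 139.24) = sqrt(168.4) = 12.9769

|z| = 12.9769


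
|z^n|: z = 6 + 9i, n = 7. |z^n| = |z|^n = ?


|z| = sqrt(36+81) = sqrt(117) = 10.8167
|z^7| = |z|^7 = (sqrt(117))^7 = 117^3 * sqrt(117) = 1601613*sqrt(117)

|z^7| = 1601613*sqrt(117) ≈ 17324093.3848


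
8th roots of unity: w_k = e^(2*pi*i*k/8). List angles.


The 8th roots of unity are cis(360k/8°) for k=0..7
Angle step = 360/8 = 45°
Primitive root: cis(45°)
Primitive root = 0.7071 + 0.7071i

8 roots at angles: 0°, 45°, 90°, 135°, 180°, 225°, 270°, 315°


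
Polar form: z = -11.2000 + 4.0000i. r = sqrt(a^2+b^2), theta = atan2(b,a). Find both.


r = sqrt(125.44+16) = sqrt(141.44) = 11.8929
theta = atan2(4, -11.2) = 160.3462 degrees

r = 11.8929, theta = 160.3462 degrees


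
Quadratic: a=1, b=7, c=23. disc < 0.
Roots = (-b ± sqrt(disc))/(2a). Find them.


disc = 7^2 - 4*1*23 = 49 - 92 = -43
sqrt(|disc|) = sqrt(43) = 6.5574
Real part = -7/(2*1) = -3.5000
Imag part = 6.5574/(2*1) = 3.2787

-3.5000 ± 3.2787i


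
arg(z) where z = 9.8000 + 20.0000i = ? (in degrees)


Re = 9.8, Im = 20
arg = atan2(20, 9.8) = 63.8951 degrees

arg(z) = 63.8951 degrees


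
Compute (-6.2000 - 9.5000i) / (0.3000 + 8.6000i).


Conjugate of z2 = 0.3000 - 8.6000i
Numerator: (-6.2000 - 9.5000i)(0.3000 - 8.6000i) = -83.5600 + 50.4700i
Denominator: 0.3^2 + 8.6^2 = 74.05
Result = (-83.5600 + 50.4700i)/74.05

-1.1284 + 0.6816i


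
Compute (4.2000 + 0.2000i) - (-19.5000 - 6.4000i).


Real: 4.2 + 19.5 = 23.7
Imag: 0.2 + 6.4 = 6.6

23.7000 + 6.6000i


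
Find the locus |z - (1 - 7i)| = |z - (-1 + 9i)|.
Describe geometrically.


Equal distances means the locus is the perpendicular bisector of z1 and z2.
Midpoint = ((1+(-1))/2, (-7+9)/2) = (0, 1.0000)

Perpendicular bisector through (0, 1.0000)


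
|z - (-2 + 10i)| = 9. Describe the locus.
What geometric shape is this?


|z - z0| = r is a circle with center z0 and radius r.
Center = (-2, 10), radius = 9

Circle with center (-2, 10) and radius 9


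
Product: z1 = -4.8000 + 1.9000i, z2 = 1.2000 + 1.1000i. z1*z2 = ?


Real = -4.8*1.2 - 1.9*1.1 = -5.76 - 2.09 = -7.85
Imag = -4.8*1.1 + 1.2*1.9 = -5.28 + 2.28 = -3

-7.8500 - 3.0000i


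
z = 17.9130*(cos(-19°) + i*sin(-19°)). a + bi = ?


a = 17.9130*cos(-19°) = 17.9130*0.94552 = 16.9371
b = 17.9130*sin(-19°) = 17.9130*(-0.32557) = -5.8319

16.9371 - 5.8319i


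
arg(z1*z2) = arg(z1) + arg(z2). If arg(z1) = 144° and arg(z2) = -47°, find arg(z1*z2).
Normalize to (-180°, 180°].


arg(z1*z2) = 144° - 47° = 97°
Normalized to (-180°, 180°]: 97°

97°


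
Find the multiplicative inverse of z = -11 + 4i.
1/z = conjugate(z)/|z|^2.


|z|^2 = 121+16 = 137
1/z = (-11 - 4i)/137

1/z = -0.0803 - 0.0292i


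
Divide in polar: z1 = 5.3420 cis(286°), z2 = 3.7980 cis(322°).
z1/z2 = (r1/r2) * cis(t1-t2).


r = 5.3420 / 3.7980 = 1.4065
theta = 286° - 322° = -36° = 324° (mod 360)

1.4065 cis(324°)


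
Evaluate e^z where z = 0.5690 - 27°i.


e^0.5690 = 1.7665
cos(-27°) = 0.891
sin(-27°) = -0.454
Real = 1.7665*0.891 = 1.5740
Imag = 1.7665*(-0.454) = -0.8020

1.5740 - 0.8020i


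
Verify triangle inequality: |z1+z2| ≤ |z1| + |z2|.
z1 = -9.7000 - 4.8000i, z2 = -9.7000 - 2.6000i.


|z1| = sqrt((-9.7)^2 + (-4.8)^2) = sqrt(117.13) = 10.8227
|z2| = sqrt((-9.7)^2 + (-2.6)^2) = sqrt(100.85) = 10.0424
z1+z2 = -19.4000 - 7.4000i
|z1+z2| = sqrt(431.12) = 20.7634
|z1|+|z2| = 10.8227 + 10.0424 = 20.8651

|z1+z2| = 20.7634 ≤ |z1|+|z2| = 20.8651 (verified)


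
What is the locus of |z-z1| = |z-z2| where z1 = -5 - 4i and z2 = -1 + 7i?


Equal distances means the locus is the perpendicular bisector of z1 and z2.
Midpoint = ((-5+(-1))/2, (-4+7)/2) = (-3.0000, 1.5000)

Perpendicular bisector through (-3.0000, 1.5000)


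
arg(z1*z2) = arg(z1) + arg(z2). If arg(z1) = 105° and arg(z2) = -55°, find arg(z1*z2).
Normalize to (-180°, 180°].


arg(z1*z2) = 105° - 55° = 50°
Normalized to (-180°, 180°]: 50°

50°


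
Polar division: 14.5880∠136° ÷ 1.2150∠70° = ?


r = 14.5880 / 1.2150 = 12.0066
theta = 136° - 70° = 66° = 66° (mod 360)

12.0066 cis(66°)


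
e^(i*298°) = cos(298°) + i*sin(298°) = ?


cos(298°) = 0.4695
sin(298°) = -0.8829

e^(i*298°) = 0.4695 - 0.8829i


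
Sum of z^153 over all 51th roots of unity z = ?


The roots are w_k = w^k with w = e^(2*pi*i/51), and (w^k)^153 = (w^153)^k.
So S = 1 + u + u^2 + ... + u^(50) with u = w^153.
153 = 3*51 + 0, so 153 is a multiple of 51 and u = (w^51)^3 = 1.
Every one of the 51 terms equals 1: S = 51

S = 51


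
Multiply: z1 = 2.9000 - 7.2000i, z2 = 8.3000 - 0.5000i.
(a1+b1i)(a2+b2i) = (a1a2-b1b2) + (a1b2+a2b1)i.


Real = 2.9*8.3 - (-7.2)*(-0.5) = 24.07 - 3.6 = 20.47
Imag = 2.9*(-0.5) + 8.3*(-7.2) = -1.45 - (59.76) = -61.21

20.4700 - 61.2100i


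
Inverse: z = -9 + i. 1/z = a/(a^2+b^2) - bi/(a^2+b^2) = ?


|z|^2 = 81+1 = 82
1/z = (-9 - 1i)/82

1/z = -0.1098 - 0.0122i


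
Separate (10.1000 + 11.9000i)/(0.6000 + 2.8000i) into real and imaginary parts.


Multiply by conjugate: (10.1000 + 11.9000i)(0.6000 - 2.8000i) / (0.6^2 + 2.8^2)
Numerator real = 10.1*0.6 + 11.9*2.8 = 39.38
Numerator imag = 11.9*0.6 - 10.1*2.8 = -21.14
Denominator = 8.2
Re(z) = 39.38/8.2 = 4.8024
Im(z) = -21.14/8.2 = -2.5780

Re(z) = 4.8024, Im(z) = -2.5780


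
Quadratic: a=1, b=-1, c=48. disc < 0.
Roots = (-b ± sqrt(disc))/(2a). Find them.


disc = (-1)^2 - 4*1*48 = 1 - 192 = -191
sqrt(|disc|) = sqrt(191) = 13.8203
Real part = 1/(2*1) = 0.5000
Imag part = 13.8203/(2*1) = 6.9101

0.5000 ± 6.9101i


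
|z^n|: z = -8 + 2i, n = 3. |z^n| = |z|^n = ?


|z| = sqrt(64+4) = sqrt(68) = 8.2462
|z^3| = |z|^3 = (sqrt(68))^3 = 68*sqrt(68)

|z^3| = 68*sqrt(68) ≈ 560.7424


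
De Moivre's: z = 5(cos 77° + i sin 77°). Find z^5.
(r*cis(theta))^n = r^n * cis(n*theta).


r^5 = 5^5 = 3125
n*theta = 5*77° = 385° = 25° (mod 360)
a = 3125*cos(25°) = 2832.2118
b = 3125*sin(25°) = 1320.6821

3125 cis(25°) = 2832.2118 + 1320.6821i


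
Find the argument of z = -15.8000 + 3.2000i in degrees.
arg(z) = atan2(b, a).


Re = -15.8, Im = 3.2
arg = atan2(3.2, -15.8) = 168.5507 degrees

arg(z) = 168.5507 degrees


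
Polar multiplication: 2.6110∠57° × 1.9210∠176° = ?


r = 2.6110 * 1.9210 = 5.0157
theta = 57° + 176° = 233° = 233° (mod 360)

5.0157 cis(233°)


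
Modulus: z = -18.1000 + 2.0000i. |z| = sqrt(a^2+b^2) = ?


|z| = sqrt((-18.1)^2 + 2^2) = sqrt(327.61 + 4) = sqrt(331.61) = 18.2102

|z| = 18.2102


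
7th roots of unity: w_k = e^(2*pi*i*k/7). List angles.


The 7th roots of unity are cis(360k/7°) for k=0..6
Angle step = 360/7 = 51.4286°
Primitive root: cis(51.4286°)
Primitive root = 0.6235 + 0.7818i

7 roots at angles: 0°, 51.4286°, 102.8571°, 154.2857°, 205.7143°, 257.1429°, 308.5714°


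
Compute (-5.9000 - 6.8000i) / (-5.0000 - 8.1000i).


Conjugate of z2 = -5.0000 + 8.1000i
Numerator: (-5.9000 - 6.8000i)(-5.0000 + 8.1000i) = 84.5800 - 13.7900i
Denominator: (-5)^2 + (-8.1)^2 = 90.61
Result = (84.5800 - 13.7900i)/90.61

0.9335 - 0.1522i


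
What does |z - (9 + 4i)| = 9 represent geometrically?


|z - z0| = r is a circle with center z0 and radius r.
Center = (9, 4), radius = 9

Circle with center (9, 4) and radius 9


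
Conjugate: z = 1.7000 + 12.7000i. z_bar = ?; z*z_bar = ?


z_bar = 1.7000 - 12.7000i
z*z_bar = 1.7^2 + 12.7^2 = 2.89 + 161.29 = 164.18

z_bar = 1.7000 - 12.7000i, z*z_bar = 164.18


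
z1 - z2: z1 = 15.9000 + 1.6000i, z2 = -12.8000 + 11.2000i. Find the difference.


Real: 15.9 + 12.8 = 28.7
Imag: 1.6 - 11.2 = -9.6

28.7000 - 9.6000i


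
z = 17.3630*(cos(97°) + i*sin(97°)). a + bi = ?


a = 17.3630*cos(97°) = 17.3630*(-0.12187) = -2.1160
b = 17.3630*sin(97°) = 17.3630*0.99255 = 17.2336

-2.1160 + 17.2336i


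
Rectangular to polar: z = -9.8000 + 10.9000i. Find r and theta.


r = sqrt(96.04+118.81) = sqrt(214.85) = 14.6578
theta = atan2(10.9, -9.8) = 131.9582 degrees

r = 14.6578, theta = 131.9582 degrees


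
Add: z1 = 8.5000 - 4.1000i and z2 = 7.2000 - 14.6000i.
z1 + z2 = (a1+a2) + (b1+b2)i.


Real: 8.5 + 7.2 = 15.7
Imag: -4.1 - 14.6 = -18.7

15.7000 - 18.7000i


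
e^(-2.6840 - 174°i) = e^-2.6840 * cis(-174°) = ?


e^-2.6840 = 0.0683
cos(-174°) = -0.9945
sin(-174°) = -0.1045
Real = 0.0683*(-0.9945) = -0.0679
Imag = 0.0683*(-0.1045) = -0.0071

-0.0679 - 0.0071i


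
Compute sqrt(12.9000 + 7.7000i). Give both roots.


|z| = sqrt(166.41+59.29) = 15.0233
sqrt((|z|+a)/2) = sqrt((15.0233+12.9)/2) = sqrt(13.9617) = 3.7365
sqrt((|z|-a)/2) = sqrt((15.0233-12.9)/2) = sqrt(1.0617) = 1.0304

±(3.7365 + 1.0304i) i.e. 3.7365 + 1.0304i and -3.7365 - 1.0304i


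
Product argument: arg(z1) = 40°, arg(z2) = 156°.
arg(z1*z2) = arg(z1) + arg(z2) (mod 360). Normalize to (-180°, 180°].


arg(z1*z2) = 40° + 156° = 196°
Normalized to (-180°, 180°]: -164°

-164°


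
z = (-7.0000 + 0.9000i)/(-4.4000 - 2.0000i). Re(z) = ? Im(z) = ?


Multiply by conjugate: (-7.0000 + 0.9000i)(-4.4000 + 2.0000i) / ((-4.4)^2 + (-2)^2)
Numerator real = -7*(-4.4) + 0.9*(-2) = 29
Numerator imag = 0.9*(-4.4) - (-7)*(-2) = -17.96
Denominator = 23.36
Re(z) = 29/23.36 = 1.2414
Im(z) = -17.96/23.36 = -0.7688

Re(z) = 1.2414, Im(z) = -0.7688


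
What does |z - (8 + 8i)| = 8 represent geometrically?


|z - z0| = r is a circle with center z0 and radius r.
Center = (8, 8), radius = 8

Circle with center (8, 8) and radius 8


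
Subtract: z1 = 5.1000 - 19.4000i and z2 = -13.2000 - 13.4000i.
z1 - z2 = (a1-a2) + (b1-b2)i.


Real: 5.1 + 13.2 = 18.3
Imag: -19.4 + 13.4 = -6

18.3000 - 6.0000i


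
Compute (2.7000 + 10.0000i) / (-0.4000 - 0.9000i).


Conjugate of z2 = -0.4000 + 0.9000i
Numerator: (2.7000 + 10.0000i)(-0.4000 + 0.9000i) = -10.0800 - 1.5700i
Denominator: (-0.4)^2 + (-0.9)^2 = 0.97
Result = (-10.0800 - 1.5700i)/0.97

-10.3918 - 1.6186i


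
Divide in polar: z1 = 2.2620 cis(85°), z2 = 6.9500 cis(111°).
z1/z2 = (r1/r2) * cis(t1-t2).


r = 2.2620 / 6.9500 = 0.3255
theta = 85° - 111° = -26° = 334° (mod 360)

0.3255 cis(334°)


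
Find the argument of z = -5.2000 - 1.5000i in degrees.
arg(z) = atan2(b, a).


Re = -5.2, Im = -1.5
arg = atan2(-1.5, -5.2) = -163.9092 degrees

arg(z) = -163.9092 degrees


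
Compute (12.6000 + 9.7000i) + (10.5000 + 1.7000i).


Real: 12.6 + 10.5 = 23.1
Imag: 9.7 + 1.7 = 11.4

23.1000 + 11.4000i


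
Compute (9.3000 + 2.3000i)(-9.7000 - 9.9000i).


Real = 9.3*(-9.7) - 2.3*(-9.9) = -90.21 - (-22.77) = -67.44
Imag = 9.3*(-9.9) - (9.7)*2.3 = -92.07 - (22.31) = -114.38

-67.4400 - 114.3800i


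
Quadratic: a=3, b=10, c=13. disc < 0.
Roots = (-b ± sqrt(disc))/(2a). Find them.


disc = 10^2 - 4*3*13 = 100 - 156 = -56
sqrt(|disc|) = sqrt(56) = 7.4833
Real part = -10/(2*3) = -1.6667
Imag part = 7.4833/(2*3) = 1.2472

-1.6667 ± 1.2472i


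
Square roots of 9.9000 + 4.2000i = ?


|z| = sqrt(98.01+17.64) = 10.7541
sqrt((|z|+a)/2) = sqrt((10.7541+9.9)/2) = sqrt(10.3270) = 3.2136
sqrt((|z|-a)/2) = sqrt((10.7541-9.9)/2) = sqrt(0.4270) = 0.6535

±(3.2136 + 0.6535i) i.e. 3.2136 + 0.6535i and -3.2136 - 0.6535i


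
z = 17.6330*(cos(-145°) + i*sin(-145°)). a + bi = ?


a = 17.6330*cos(-145°) = 17.6330*(-0.81915) = -14.4441
b = 17.6330*sin(-145°) = 17.6330*(-0.57358) = -10.1139

-14.4441 - 10.1139i


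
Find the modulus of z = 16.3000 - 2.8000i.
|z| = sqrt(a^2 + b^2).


|z| = sqrt(16.3^2 + (-2.8)^2) = sqrt(265.69 + 7.84) = sqrt(273.53) = 16.5387

|z| = 16.5387


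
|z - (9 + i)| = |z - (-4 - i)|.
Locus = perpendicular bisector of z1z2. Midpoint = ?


Equal distances means the locus is the perpendicular bisector of z1 and z2.
Midpoint = ((9+(-4))/2, (1+(-1))/2) = (2.5000, 0)

Perpendicular bisector through (2.5000, 0)


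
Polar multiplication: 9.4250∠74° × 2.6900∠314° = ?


r = 9.4250 * 2.6900 = 25.3533
theta = 74° + 314° = 388° = 28° (mod 360)

25.3533 cis(28°)


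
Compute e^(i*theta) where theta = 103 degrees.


cos(103°) = -0.2250
sin(103°) = 0.9744

e^(i*103°) = -0.2250 + 0.9744i


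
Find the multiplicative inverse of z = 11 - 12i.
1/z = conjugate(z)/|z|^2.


|z|^2 = 121+144 = 265
1/z = (11 + 12i)/265

1/z = 0.0415 + 0.0453i


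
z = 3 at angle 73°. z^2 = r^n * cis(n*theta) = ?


r^2 = 3^2 = 9
n*theta = 2*73° = 146° = 146° (mod 360)
a = 9*cos(146°) = -7.4613
b = 9*sin(146°) = 5.0327

9 cis(146°) = -7.4613 + 5.0327i
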